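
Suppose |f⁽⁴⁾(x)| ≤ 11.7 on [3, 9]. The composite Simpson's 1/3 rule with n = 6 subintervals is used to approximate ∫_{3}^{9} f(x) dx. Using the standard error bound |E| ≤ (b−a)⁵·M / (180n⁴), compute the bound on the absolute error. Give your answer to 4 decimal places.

|E| ≤ (6)⁵·11.7 / (180·6⁴) = 90979.2/233280 = 0.3900.

0.3900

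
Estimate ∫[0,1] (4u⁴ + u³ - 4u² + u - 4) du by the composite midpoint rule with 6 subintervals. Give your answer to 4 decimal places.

-3.7960

h = (1 − 0)/6 = 0.166667.
Midpoints m₁,…,m₆ = 0.083333, 0.25, 0.416667, 0.583333, 0.75, 0.916667.
f(m₁)=-3.943673, f(m₂)=-3.96875, f(m₃)=-4.084877, f(m₄)=-4.116127, f(m₅)=-3.8125, f(m₆)=-2.849923.
h·[f(m₁) + f(m₂) + f(m₃) + f(m₄) + f(m₅) + f(m₆)] = 0.166667·(-22.775849) = -3.7960.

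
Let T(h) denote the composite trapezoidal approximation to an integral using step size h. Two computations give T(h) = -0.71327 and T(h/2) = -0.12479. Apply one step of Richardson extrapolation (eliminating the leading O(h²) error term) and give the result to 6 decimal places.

R = (4·T(h/2) − T(h)) / 3 = (4·(-0.12479) − (-0.71327))/3 = (0.21411)/3 = 0.071370.

0.071370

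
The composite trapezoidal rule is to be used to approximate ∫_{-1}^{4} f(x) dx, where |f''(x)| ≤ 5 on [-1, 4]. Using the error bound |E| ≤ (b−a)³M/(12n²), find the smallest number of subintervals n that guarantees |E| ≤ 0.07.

28

Need 625/(12n²) ≤ 0.07.
n² ≥ 625/(12·0.07) = 744.048 ⇒ n ≥ 27.2772, so the smallest n is 28.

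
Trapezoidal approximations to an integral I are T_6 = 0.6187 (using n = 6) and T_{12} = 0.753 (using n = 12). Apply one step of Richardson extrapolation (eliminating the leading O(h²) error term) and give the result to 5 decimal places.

0.79777

R = (4·T_{12} − T_6) / 3 = (4·0.753 − 0.6187)/3 = (2.3933)/3 = 0.79777.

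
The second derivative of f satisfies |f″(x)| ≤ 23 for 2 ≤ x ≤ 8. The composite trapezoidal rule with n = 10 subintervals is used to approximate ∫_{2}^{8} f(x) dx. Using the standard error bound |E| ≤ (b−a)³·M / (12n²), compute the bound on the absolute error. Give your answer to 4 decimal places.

|E| ≤ (6)³·23 / (12·10²) = 4968/1200 = 4.1400.

4.1400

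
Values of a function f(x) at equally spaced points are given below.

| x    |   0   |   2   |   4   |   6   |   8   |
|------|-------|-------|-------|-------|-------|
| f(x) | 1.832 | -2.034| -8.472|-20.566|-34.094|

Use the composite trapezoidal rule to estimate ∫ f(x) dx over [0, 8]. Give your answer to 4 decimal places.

h = 2, n = 4.
(h/2)·[y₀ + 2y₁ + 2y₂ + 2y₃ + y₄] = 1·(-94.406) = -94.4060.

-94.4060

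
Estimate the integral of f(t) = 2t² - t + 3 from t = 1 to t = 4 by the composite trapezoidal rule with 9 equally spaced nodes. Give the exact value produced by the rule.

h = (4 − 1)/8 = 0.375.
Nodes t₀,…,t₈ = 1, 1.375, 1.75, 2.125, 2.5, 2.875, 3.25, 3.625, 4.
f(t) = 2t² - t + 3: f₀=4, f₁=5.40625, f₂=7.375, f₃=9.90625, f₄=13, f₅=16.65625, f₆=20.875, f₇=25.65625, f₈=31.
(h/2)·[f₀ + 2f₁ + 2f₂ + 2f₃ + 2f₄ + 2f₅ + 2f₆ + 2f₇ + f₈] = 0.1875·(232.75) = 43.640625.

43.640625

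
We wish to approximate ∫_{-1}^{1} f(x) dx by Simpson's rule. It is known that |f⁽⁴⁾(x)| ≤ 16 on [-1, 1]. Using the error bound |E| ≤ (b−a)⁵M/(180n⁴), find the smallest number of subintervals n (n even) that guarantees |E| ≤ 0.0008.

Need 512/(180n⁴) ≤ 0.0008.
n⁴ ≥ 512/(180·0.0008) = 3555.56 ⇒ n ≥ 7.7219, so the smallest even n is 8. (n must be even for Simpson's rule.)

8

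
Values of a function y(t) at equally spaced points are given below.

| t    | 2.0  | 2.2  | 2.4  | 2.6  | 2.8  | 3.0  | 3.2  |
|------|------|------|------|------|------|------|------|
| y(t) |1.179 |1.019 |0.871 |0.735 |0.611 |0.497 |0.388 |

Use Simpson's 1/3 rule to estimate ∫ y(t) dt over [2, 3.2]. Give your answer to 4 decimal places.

h = 0.2, n = 6.
(h/3)·[y₀ + 4y₁ + 2y₂ + 4y₃ + 2y₄ + 4y₅ + y₆] = 0.066667·(13.535) = 0.9023.

0.9023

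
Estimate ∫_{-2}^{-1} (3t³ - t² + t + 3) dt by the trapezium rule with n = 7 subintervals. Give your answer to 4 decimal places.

h = (-1 − (-2))/7 = 0.142857.
Nodes t₀,…,t₇ = -2, -1.857143, -1.714286, -1.571429, -1.428571, -1.285714, -1.142857, -1.
f(t) = 3t³ - t² + t + 3: f₀=-27, f₁=-21.521866, f₂=-16.766764, f₃=-12.682216, f₄=-9.215743, f₅=-6.314869, f₆=-3.927114, f₇=-2.
(h/2)·[f₀ + 2f₁ + 2f₂ + 2f₃ + 2f₄ + 2f₅ + 2f₆ + f₇] = 0.071429·(-169.857143) = -12.1327.

-12.1327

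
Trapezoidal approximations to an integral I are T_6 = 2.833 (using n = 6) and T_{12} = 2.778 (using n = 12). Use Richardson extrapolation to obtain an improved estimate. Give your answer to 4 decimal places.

R = (4·T_{12} − T_6) / 3 = (4·2.778 − 2.833)/3 = (8.279)/3 = 2.7597.

2.7597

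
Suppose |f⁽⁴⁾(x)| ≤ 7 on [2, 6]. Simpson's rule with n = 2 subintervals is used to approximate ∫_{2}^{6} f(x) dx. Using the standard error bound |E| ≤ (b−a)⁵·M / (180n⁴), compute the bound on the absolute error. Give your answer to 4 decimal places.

2.4889

|E| ≤ (4)⁵·7 / (180·2⁴) = 7168/2880 = 2.4889.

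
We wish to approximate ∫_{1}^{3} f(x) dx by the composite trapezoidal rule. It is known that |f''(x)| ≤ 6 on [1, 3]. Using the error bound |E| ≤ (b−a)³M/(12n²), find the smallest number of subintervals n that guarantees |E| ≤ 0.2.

Need 48/(12n²) ≤ 0.2.
n² ≥ 48/(12·0.2) = 20 ⇒ n ≥ 4.4721, so the smallest n is 5.

5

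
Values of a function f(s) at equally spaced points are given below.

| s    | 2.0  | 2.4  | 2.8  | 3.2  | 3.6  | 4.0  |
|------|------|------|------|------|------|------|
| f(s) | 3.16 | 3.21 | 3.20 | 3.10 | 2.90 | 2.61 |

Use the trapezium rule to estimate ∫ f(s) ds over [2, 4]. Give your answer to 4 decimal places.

6.1180

h = 0.4, n = 5.
(h/2)·[y₀ + 2y₁ + 2y₂ + 2y₃ + 2y₄ + y₅] = 0.2·(30.59) = 6.1180.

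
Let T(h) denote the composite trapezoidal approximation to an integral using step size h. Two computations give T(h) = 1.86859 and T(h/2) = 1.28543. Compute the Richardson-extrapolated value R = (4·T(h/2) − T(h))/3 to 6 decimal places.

1.091043

R = (4·T(h/2) − T(h)) / 3 = (4·1.28543 − 1.86859)/3 = (3.27313)/3 = 1.091043.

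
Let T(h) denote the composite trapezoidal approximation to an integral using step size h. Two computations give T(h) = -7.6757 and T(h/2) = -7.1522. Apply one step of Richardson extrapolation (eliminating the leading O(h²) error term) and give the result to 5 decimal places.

R = (4·T(h/2) − T(h)) / 3 = (4·(-7.1522) − (-7.6757))/3 = (-20.9331)/3 = -6.97770.

-6.97770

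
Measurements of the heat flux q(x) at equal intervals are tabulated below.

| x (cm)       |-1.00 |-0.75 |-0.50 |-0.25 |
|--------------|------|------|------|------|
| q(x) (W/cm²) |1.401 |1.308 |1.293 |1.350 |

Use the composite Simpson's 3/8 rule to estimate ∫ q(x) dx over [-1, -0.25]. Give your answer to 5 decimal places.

h = 0.25, n = 3.
(3h/8)·[y₀ + 3y₁ + 3y₂ + y₃] = 0.09375·(10.554) = 0.98944.

0.98944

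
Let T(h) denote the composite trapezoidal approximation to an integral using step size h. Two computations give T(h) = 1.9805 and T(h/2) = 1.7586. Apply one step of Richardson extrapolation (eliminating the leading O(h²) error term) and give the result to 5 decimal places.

1.68463

R = (4·T(h/2) − T(h)) / 3 = (4·1.7586 − 1.9805)/3 = (5.0539)/3 = 1.68463.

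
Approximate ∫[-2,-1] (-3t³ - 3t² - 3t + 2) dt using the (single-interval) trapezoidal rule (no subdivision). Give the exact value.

12.5

T = (b−a)/2 · [f(-2) + f(-1)] = 0.5·[20 + 5] = 12.5.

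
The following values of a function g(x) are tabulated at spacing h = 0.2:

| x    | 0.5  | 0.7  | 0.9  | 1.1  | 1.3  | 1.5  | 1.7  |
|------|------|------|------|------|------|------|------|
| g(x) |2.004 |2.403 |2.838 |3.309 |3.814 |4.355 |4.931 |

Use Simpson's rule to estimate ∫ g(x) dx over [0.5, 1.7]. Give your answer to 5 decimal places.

h = 0.2, n = 6.
(h/3)·[y₀ + 4y₁ + 2y₂ + 4y₃ + 2y₄ + 4y₅ + y₆] = 0.066667·(60.507) = 4.03380.

4.03380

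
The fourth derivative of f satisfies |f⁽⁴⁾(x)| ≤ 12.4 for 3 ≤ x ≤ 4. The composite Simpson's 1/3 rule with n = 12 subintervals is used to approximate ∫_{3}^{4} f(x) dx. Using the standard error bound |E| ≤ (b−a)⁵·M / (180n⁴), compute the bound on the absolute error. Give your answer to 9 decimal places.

0.000003322

|E| ≤ (1)⁵·12.4 / (180·12⁴) = 12.4/3732480 = 0.000003322.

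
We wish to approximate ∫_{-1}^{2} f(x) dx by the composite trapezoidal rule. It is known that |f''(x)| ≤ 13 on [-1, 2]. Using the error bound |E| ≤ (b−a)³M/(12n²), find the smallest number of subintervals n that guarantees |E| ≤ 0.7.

Need 351/(12n²) ≤ 0.7.
n² ≥ 351/(12·0.7) = 41.7857 ⇒ n ≥ 6.4642, so the smallest n is 7.

7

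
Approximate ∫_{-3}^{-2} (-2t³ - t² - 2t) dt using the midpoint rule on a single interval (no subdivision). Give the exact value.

30

M = (b−a)·f(-2.5) = 1·(30) = 30.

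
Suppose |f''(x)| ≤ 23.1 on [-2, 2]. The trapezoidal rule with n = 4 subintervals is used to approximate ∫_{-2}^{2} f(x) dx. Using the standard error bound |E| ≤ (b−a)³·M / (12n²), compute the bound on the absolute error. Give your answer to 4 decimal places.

7.7000

|E| ≤ (4)³·23.1 / (12·4²) = 1478.4/192 = 7.7000.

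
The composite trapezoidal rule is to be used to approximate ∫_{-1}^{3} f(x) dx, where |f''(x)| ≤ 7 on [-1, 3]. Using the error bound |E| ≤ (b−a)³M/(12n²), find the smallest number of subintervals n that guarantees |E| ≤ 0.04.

31

Need 448/(12n²) ≤ 0.04.
n² ≥ 448/(12·0.04) = 933.333 ⇒ n ≥ 30.5505, so the smallest n is 31.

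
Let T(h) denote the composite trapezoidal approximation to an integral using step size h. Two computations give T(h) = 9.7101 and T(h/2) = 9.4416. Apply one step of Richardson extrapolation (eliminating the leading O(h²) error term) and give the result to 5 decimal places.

R = (4·T(h/2) − T(h)) / 3 = (4·9.4416 − 9.7101)/3 = (28.0563)/3 = 9.35210.

9.35210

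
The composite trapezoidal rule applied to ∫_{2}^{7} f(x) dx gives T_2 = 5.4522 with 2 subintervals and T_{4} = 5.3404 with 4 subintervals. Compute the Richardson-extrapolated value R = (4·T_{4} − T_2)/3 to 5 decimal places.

5.30313

R = (4·T_{4} − T_2) / 3 = (4·5.3404 − 5.4522)/3 = (15.9094)/3 = 5.30313.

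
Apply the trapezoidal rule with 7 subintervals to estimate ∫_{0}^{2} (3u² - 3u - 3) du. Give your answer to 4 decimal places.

h = (2 − 0)/7 = 0.285714.
Nodes u₀,…,u₇ = 0, 0.285714, 0.571429, 0.857143, 1.142857, 1.428571, 1.714286, 2.
f(u) = 3u² - 3u - 3: f₀=-3, f₁=-3.612245, f₂=-3.734694, f₃=-3.367347, f₄=-2.510204, f₅=-1.163265, f₆=0.673469, f₇=3.
(h/2)·[f₀ + 2f₁ + 2f₂ + 2f₃ + 2f₄ + 2f₅ + 2f₆ + f₇] = 0.142857·(-27.428571) = -3.9184.

-3.9184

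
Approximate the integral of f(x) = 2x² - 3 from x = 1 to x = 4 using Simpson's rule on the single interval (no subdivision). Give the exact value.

S = (b−a)/6 · [f(1) + 4f(2.5) + f(4)] = 0.5·[(-1) + 4·9.5 + 29] = 33.

33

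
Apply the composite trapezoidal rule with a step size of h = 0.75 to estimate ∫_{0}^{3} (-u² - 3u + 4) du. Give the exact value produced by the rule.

h = (3 − 0)/4 = 0.75.
Nodes u₀,…,u₄ = 0, 0.75, 1.5, 2.25, 3.
f(u) = -u² - 3u + 4: f₀=4, f₁=1.1875, f₂=-2.75, f₃=-7.8125, f₄=-14.
(h/2)·[f₀ + 2f₁ + 2f₂ + 2f₃ + f₄] = 0.375·(-28.75) = -10.78125.

-10.78125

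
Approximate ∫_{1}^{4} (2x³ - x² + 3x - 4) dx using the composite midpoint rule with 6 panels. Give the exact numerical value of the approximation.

116.125

h = (4 − 1)/6 = 0.5.
Midpoints m₁,…,m₆ = 1.25, 1.75, 2.25, 2.75, 3.25, 3.75.
f(m₁)=2.09375, f(m₂)=8.90625, f(m₃)=20.46875, f(m₄)=38.28125, f(m₅)=63.84375, f(m₆)=98.65625.
h·[f(m₁) + f(m₂) + f(m₃) + f(m₄) + f(m₅) + f(m₆)] = 0.5·(232.25) = 116.125.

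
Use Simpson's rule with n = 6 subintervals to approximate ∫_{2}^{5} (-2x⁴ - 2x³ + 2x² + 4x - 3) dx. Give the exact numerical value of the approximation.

-1430.75

h = (5 − 2)/6 = 0.5.
Nodes x₀,…,x₆ = 2, 2.5, 3, 3.5, 4, 4.5, 5.
f(x) = -2x⁴ - 2x³ + 2x² + 4x - 3: f₀=-35, f₁=-89.875, f₂=-189, f₃=-350.375, f₄=-595, f₅=-946.875, f₆=-1433.
(h/3)·[f₀ + 4f₁ + 2f₂ + 4f₃ + 2f₄ + 4f₅ + f₆] = 0.166667·(-8584.5) = -1430.75.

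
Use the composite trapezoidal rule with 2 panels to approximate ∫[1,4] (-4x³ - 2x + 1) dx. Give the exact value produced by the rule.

-300.75

h = (4 − 1)/2 = 1.5.
Nodes x₀,…,x₂ = 1, 2.5, 4.
f(x) = -4x³ - 2x + 1: f₀=-5, f₁=-66.5, f₂=-263.
(h/2)·[f₀ + 2f₁ + f₂] = 0.75·(-401) = -300.75.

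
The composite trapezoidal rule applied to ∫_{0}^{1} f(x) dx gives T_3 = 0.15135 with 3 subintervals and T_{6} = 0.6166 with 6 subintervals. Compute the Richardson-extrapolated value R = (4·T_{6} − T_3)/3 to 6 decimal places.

R = (4·T_{6} − T_3) / 3 = (4·0.6166 − 0.15135)/3 = (2.31505)/3 = 0.771683.

0.771683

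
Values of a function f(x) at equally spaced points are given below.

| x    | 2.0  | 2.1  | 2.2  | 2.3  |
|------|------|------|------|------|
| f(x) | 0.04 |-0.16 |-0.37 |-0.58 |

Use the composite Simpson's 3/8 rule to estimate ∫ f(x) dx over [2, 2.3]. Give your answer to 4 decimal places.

h = 0.1, n = 3.
(3h/8)·[y₀ + 3y₁ + 3y₂ + y₃] = 0.0375·(-2.13) = -0.0799.

-0.0799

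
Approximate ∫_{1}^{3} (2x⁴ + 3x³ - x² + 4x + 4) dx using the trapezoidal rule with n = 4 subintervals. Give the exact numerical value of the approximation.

177.875

h = (3 − 1)/4 = 0.5.
Nodes x₀,…,x₄ = 1, 1.5, 2, 2.5, 3.
f(x) = 2x⁴ + 3x³ - x² + 4x + 4: f₀=12, f₁=28, f₂=64, f₃=132.75, f₄=250.
(h/2)·[f₀ + 2f₁ + 2f₂ + 2f₃ + f₄] = 0.25·(711.5) = 177.875.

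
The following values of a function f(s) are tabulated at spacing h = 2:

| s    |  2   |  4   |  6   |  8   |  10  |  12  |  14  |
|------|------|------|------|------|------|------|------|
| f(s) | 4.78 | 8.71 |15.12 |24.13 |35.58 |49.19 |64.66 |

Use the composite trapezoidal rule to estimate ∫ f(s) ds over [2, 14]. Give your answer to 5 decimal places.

334.90000

h = 2, n = 6.
(h/2)·[y₀ + 2y₁ + 2y₂ + 2y₃ + 2y₄ + 2y₅ + y₆] = 1·(334.90) = 334.90000.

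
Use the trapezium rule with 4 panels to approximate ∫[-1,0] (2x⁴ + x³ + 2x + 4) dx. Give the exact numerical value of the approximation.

h = (0 − (-1))/4 = 0.25.
Nodes x₀,…,x₄ = -1, -0.75, -0.5, -0.25, 0.
f(x) = 2x⁴ + x³ + 2x + 4: f₀=3, f₁=2.7109375, f₂=3, f₃=3.4921875, f₄=4.
(h/2)·[f₀ + 2f₁ + 2f₂ + 2f₃ + f₄] = 0.125·(25.40625) = 3.17578125.

3.17578125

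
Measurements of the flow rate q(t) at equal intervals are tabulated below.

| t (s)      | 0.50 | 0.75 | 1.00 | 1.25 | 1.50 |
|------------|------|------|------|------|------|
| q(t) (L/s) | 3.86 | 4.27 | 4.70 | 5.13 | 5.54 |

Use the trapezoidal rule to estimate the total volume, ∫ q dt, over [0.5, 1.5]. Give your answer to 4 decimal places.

h = 0.25, n = 4.
(h/2)·[y₀ + 2y₁ + 2y₂ + 2y₃ + y₄] = 0.125·(37.60) = 4.7000.

4.7000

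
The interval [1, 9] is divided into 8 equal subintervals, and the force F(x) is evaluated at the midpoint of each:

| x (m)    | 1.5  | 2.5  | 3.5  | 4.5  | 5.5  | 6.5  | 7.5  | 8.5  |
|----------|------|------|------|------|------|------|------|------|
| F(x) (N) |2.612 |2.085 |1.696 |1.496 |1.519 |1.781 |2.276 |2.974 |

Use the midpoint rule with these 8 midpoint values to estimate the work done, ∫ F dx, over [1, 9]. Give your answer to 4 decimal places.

h = 1, n = 8.
h·[y(m₁) + y(m₂) + y(m₃) + y(m₄) + y(m₅) + y(m₆) + y(m₇) + y(m₈)] = 1·(16.439) = 16.4390.

16.4390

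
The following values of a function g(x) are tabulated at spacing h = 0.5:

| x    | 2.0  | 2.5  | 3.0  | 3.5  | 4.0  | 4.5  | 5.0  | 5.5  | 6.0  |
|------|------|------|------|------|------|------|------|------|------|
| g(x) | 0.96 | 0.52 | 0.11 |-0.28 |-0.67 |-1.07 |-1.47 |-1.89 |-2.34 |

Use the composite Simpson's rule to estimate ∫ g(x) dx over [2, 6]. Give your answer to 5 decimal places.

h = 0.5, n = 8.
(h/3)·[y₀ + 4y₁ + 2y₂ + 4y₃ + 2y₄ + 4y₅ + 2y₆ + 4y₇ + y₈] = 0.166667·(-16.32) = -2.72000.

-2.72000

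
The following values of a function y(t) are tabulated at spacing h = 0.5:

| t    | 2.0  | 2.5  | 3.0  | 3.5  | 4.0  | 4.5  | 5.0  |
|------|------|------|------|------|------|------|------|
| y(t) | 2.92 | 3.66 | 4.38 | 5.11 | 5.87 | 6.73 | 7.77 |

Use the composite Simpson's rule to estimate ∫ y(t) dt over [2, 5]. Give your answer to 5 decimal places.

15.53167

h = 0.5, n = 6.
(h/3)·[y₀ + 4y₁ + 2y₂ + 4y₃ + 2y₄ + 4y₅ + y₆] = 0.166667·(93.19) = 15.53167.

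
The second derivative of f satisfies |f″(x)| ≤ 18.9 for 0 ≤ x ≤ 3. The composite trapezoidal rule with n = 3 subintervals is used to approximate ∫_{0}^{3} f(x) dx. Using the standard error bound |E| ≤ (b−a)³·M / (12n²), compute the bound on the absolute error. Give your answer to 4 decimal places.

4.7250

|E| ≤ (3)³·18.9 / (12·3²) = 510.3/108 = 4.7250.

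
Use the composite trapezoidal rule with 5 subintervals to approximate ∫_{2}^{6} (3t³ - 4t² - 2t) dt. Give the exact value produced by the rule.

664.32

h = (6 − 2)/5 = 0.8.
Nodes t₀,…,t₅ = 2, 2.8, 3.6, 4.4, 5.2, 6.
f(t) = 3t³ - 4t² - 2t: f₀=4, f₁=28.896, f₂=80.928, f₃=169.312, f₄=303.264, f₅=492.
(h/2)·[f₀ + 2f₁ + 2f₂ + 2f₃ + 2f₄ + f₅] = 0.4·(1660.8) = 664.32.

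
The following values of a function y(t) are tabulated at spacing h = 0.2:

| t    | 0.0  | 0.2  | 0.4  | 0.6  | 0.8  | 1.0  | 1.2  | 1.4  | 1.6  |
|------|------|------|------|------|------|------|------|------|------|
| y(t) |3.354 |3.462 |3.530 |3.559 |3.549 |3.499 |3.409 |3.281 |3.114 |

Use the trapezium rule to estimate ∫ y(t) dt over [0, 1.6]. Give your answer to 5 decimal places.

5.50460

h = 0.2, n = 8.
(h/2)·[y₀ + 2y₁ + 2y₂ + 2y₃ + 2y₄ + 2y₅ + 2y₆ + 2y₇ + y₈] = 0.1·(55.046) = 5.50460.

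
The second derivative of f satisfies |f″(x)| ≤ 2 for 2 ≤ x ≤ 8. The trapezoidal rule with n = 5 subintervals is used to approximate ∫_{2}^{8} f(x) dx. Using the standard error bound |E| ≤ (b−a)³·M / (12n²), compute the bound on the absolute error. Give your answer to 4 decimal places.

1.4400

|E| ≤ (6)³·2 / (12·5²) = 432/300 = 1.4400.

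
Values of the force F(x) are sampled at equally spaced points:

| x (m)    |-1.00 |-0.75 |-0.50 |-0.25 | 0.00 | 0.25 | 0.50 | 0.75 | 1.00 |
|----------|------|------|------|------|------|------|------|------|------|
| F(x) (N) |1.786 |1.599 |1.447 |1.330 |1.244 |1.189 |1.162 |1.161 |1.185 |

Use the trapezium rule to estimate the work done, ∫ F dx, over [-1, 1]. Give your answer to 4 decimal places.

2.6544

h = 0.25, n = 8.
(h/2)·[y₀ + 2y₁ + 2y₂ + 2y₃ + 2y₄ + 2y₅ + 2y₆ + 2y₇ + y₈] = 0.125·(21.235) = 2.6544.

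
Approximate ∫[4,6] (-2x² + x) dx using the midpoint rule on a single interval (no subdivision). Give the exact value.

M = (b−a)·f(5) = 2·(-45) = -90.

-90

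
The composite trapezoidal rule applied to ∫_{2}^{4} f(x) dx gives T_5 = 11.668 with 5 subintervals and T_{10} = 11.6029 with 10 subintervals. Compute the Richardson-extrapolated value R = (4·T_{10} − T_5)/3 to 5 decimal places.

R = (4·T_{10} − T_5) / 3 = (4·11.6029 − 11.668)/3 = (34.7436)/3 = 11.58120.

11.58120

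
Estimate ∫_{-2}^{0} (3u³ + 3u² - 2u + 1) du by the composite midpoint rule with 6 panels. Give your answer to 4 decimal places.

2.1111

h = (0 − (-2))/6 = 0.333333.
Midpoints m₁,…,m₆ = -1.833333, -1.5, -1.166667, -0.833333, -0.5, -0.166667.
f(m₁)=-3.736111, f(m₂)=0.625, f(m₃)=2.652778, f(m₄)=3.013889, f(m₅)=2.375, f(m₆)=1.402778.
h·[f(m₁) + f(m₂) + f(m₃) + f(m₄) + f(m₅) + f(m₆)] = 0.333333·(6.333333) = 2.1111.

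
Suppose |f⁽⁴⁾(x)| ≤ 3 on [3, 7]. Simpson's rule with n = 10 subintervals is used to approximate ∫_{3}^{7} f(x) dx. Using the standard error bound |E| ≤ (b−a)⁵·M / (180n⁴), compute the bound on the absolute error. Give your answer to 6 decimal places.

|E| ≤ (4)⁵·3 / (180·10⁴) = 3072/1800000 = 0.001707.

0.001707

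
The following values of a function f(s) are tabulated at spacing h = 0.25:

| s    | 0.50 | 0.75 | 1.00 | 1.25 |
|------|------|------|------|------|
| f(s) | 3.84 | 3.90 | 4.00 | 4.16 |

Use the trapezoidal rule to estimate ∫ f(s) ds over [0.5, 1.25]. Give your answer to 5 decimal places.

h = 0.25, n = 3.
(h/2)·[y₀ + 2y₁ + 2y₂ + y₃] = 0.125·(23.80) = 2.97500.

2.97500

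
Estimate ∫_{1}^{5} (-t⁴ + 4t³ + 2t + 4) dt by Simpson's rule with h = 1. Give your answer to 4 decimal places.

38.6667

h = (5 − 1)/4 = 1.
Nodes t₀,…,t₄ = 1, 2, 3, 4, 5.
f(t) = -t⁴ + 4t³ + 2t + 4: f₀=9, f₁=24, f₂=37, f₃=12, f₄=-111.
(h/3)·[f₀ + 4f₁ + 2f₂ + 4f₃ + f₄] = 0.333333·(116) = 38.6667.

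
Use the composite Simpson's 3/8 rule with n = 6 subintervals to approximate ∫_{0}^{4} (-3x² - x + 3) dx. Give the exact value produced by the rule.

h = (4 − 0)/6 = 0.666667.
Nodes x₀,…,x₆ = 0, 0.666667, 1.333333, 2, 2.666667, 3.333333, 4.
f(x) = -3x² - x + 3: f₀=3, f₁=1, f₂=-3.666667, f₃=-11, f₄=-21, f₅=-33.666667, f₆=-49.
(3h/8)·[f₀ + 3f₁ + 3f₂ + 2f₃ + 3f₄ + 3f₅ + f₆] = 0.25·(-240) = -60.

-60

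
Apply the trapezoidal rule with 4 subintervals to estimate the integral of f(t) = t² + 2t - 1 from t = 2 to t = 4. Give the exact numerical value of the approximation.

28.75

h = (4 − 2)/4 = 0.5.
Nodes t₀,…,t₄ = 2, 2.5, 3, 3.5, 4.
f(t) = t² + 2t - 1: f₀=7, f₁=10.25, f₂=14, f₃=18.25, f₄=23.
(h/2)·[f₀ + 2f₁ + 2f₂ + 2f₃ + f₄] = 0.25·(115) = 28.75.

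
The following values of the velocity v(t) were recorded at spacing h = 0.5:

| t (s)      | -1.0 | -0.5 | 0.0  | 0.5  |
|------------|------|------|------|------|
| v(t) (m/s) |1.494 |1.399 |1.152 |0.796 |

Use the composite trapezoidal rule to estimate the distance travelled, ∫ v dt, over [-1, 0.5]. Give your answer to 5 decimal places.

h = 0.5, n = 3.
(h/2)·[y₀ + 2y₁ + 2y₂ + y₃] = 0.25·(7.392) = 1.84800.

1.84800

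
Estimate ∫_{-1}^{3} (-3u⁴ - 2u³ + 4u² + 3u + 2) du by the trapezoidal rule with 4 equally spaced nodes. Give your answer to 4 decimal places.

h = (3 − (-1))/3 = 1.333333.
Nodes u₀,…,u₃ = -1, 0.333333, 1.666667, 3.
f(u) = -3u⁴ - 2u³ + 4u² + 3u + 2: f₀=2, f₁=3.333333, f₂=-14.296296, f₃=-250.
(h/2)·[f₀ + 2f₁ + 2f₂ + f₃] = 0.666667·(-269.925926) = -179.9506.

-179.9506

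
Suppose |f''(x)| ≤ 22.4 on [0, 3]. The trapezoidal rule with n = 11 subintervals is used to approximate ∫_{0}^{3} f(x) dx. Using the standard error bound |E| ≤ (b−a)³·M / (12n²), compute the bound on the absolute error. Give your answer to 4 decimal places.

|E| ≤ (3)³·22.4 / (12·11²) = 604.8/1452 = 0.4165.

0.4165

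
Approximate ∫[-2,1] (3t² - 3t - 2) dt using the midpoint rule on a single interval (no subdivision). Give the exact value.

0.75

M = (b−a)·f(-0.5) = 3·(0.25) = 0.75.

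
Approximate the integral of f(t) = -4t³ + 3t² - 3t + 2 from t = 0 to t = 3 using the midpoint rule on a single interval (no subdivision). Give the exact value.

-27.75

M = (b−a)·f(1.5) = 3·(-9.25) = -27.75.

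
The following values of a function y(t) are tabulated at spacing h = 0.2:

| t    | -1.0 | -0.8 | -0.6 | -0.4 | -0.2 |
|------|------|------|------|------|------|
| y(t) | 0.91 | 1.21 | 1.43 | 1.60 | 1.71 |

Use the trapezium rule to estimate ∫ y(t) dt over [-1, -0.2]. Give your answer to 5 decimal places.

h = 0.2, n = 4.
(h/2)·[y₀ + 2y₁ + 2y₂ + 2y₃ + y₄] = 0.1·(11.10) = 1.11000.

1.11000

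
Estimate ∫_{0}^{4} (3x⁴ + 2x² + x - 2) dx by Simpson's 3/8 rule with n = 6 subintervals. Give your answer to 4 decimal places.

h = (4 − 0)/6 = 0.666667.
Nodes x₀,…,x₆ = 0, 0.666667, 1.333333, 2, 2.666667, 3.333333, 4.
f(x) = 3x⁴ + 2x² + x - 2: f₀=-2, f₁=0.148148, f₂=12.370370, f₃=56, f₄=166.592593, f₅=393.925926, f₆=802.
(3h/8)·[f₀ + 3f₁ + 3f₂ + 2f₃ + 3f₄ + 3f₅ + f₆] = 0.25·(2631.111111) = 657.7778.

657.7778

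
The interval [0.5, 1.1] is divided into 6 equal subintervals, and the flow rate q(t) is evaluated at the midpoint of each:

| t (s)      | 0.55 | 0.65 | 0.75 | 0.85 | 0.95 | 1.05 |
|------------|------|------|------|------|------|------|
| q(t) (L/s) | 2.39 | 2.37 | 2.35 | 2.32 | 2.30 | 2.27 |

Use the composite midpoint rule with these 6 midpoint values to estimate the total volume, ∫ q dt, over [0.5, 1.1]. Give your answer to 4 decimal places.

h = 0.1, n = 6.
h·[y(m₁) + y(m₂) + y(m₃) + y(m₄) + y(m₅) + y(m₆)] = 0.1·(14.00) = 1.4000.

1.4000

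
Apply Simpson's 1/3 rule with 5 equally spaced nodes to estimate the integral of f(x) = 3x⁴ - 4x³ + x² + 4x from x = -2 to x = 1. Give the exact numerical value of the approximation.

32.1796875

h = (1 − (-2))/4 = 0.75.
Nodes x₀,…,x₄ = -2, -1.25, -0.5, 0.25, 1.
f(x) = 3x⁴ - 4x³ + x² + 4x: f₀=76, f₁=11.69921875, f₂=-1.0625, f₃=1.01171875, f₄=4.
(h/3)·[f₀ + 4f₁ + 2f₂ + 4f₃ + f₄] = 0.25·(128.71875) = 32.1796875.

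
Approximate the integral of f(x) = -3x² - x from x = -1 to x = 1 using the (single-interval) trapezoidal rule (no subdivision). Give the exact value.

T = (b−a)/2 · [f(-1) + f(1)] = 1·[(-2) + (-4)] = -6.

-6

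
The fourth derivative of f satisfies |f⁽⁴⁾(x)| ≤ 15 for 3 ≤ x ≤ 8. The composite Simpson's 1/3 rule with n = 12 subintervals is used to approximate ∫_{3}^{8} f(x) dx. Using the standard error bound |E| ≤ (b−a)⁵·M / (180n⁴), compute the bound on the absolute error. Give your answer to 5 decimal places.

|E| ≤ (5)⁵·15 / (180·12⁴) = 46875/3732480 = 0.01256.

0.01256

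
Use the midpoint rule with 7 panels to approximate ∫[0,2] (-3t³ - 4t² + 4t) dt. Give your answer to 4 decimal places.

-14.4898

h = (2 − 0)/7 = 0.285714.
Midpoints m₁,…,m₇ = 0.142857, 0.428571, 0.714286, 1, 1.285714, 1.571429, 1.857143.
f(m₁)=0.481050, f(m₂)=0.743440, f(m₃)=-0.276968, f(m₄)=-3, f(m₅)=-7.845481, f(m₆)=-15.233236, f(m₇)=-25.583090.
h·[f(m₁) + f(m₂) + f(m₃) + f(m₄) + f(m₅) + f(m₆) + f(m₇)] = 0.285714·(-50.714286) = -14.4898.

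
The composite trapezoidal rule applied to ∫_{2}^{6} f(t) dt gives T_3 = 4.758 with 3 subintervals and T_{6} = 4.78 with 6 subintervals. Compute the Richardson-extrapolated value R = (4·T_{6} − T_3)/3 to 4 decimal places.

4.7873

R = (4·T_{6} − T_3) / 3 = (4·4.78 − 4.758)/3 = (14.362)/3 = 4.7873.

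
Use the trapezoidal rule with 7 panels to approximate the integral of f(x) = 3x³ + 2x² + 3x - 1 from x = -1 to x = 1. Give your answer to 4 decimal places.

h = (1 − (-1))/7 = 0.285714.
Nodes x₀,…,x₇ = -1, -0.714286, -0.428571, -0.142857, 0.142857, 0.428571, 0.714286, 1.
f(x) = 3x³ + 2x² + 3x - 1: f₀=-5, f₁=-3.215743, f₂=-2.154519, f₃=-1.396501, f₄=-0.521866, f₅=0.889213, f₆=3.256560, f₇=7.
(h/2)·[f₀ + 2f₁ + 2f₂ + 2f₃ + 2f₄ + 2f₅ + 2f₆ + f₇] = 0.142857·(-4.285714) = -0.6122.

-0.6122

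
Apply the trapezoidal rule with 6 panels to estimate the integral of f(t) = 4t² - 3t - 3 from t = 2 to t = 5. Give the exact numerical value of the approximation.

h = (5 − 2)/6 = 0.5.
Nodes t₀,…,t₆ = 2, 2.5, 3, 3.5, 4, 4.5, 5.
f(t) = 4t² - 3t - 3: f₀=7, f₁=14.5, f₂=24, f₃=35.5, f₄=49, f₅=64.5, f₆=82.
(h/2)·[f₀ + 2f₁ + 2f₂ + 2f₃ + 2f₄ + 2f₅ + f₆] = 0.25·(464) = 116.

116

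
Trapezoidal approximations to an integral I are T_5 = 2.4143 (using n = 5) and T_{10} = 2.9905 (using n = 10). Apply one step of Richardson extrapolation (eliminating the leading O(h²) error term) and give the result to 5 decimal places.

3.18257

R = (4·T_{10} − T_5) / 3 = (4·2.9905 − 2.4143)/3 = (9.5477)/3 = 3.18257.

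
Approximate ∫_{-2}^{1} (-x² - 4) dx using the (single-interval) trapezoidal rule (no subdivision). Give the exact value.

-19.5

T = (b−a)/2 · [f(-2) + f(1)] = 1.5·[(-8) + (-5)] = -19.5.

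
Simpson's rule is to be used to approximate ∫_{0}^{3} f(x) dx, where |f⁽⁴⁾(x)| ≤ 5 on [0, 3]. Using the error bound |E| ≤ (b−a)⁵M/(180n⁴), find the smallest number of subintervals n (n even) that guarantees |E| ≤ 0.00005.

Need 1215/(180n⁴) ≤ 0.00005.
n⁴ ≥ 1215/(180·0.00005) = 135000 ⇒ n ≥ 19.1683, so the smallest even n is 20. (n must be even for Simpson's rule.)

20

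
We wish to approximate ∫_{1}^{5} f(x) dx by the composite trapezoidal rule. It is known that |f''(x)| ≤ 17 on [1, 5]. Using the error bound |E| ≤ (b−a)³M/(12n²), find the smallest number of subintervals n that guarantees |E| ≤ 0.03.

55

Need 1088/(12n²) ≤ 0.03.
n² ≥ 1088/(12·0.03) = 3022.22 ⇒ n ≥ 54.9747, so the smallest n is 55.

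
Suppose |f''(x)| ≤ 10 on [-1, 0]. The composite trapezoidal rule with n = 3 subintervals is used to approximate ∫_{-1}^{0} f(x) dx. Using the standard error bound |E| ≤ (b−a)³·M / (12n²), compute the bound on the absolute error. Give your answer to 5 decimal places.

0.09259

|E| ≤ (1)³·10 / (12·3²) = 10/108 = 0.09259.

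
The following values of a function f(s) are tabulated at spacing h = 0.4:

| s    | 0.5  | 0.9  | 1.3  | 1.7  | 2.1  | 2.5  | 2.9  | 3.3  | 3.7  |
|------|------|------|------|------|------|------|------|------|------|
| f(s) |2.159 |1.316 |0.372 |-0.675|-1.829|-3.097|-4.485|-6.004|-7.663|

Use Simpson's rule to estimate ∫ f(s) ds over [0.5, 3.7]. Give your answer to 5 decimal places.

h = 0.4, n = 8.
(h/3)·[y₀ + 4y₁ + 2y₂ + 4y₃ + 2y₄ + 4y₅ + 2y₆ + 4y₇ + y₈] = 0.133333·(-51.228) = -6.83040.

-6.83040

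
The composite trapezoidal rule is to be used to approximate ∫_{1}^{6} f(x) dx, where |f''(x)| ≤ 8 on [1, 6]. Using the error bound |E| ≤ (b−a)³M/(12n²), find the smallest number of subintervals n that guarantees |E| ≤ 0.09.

Need 1000/(12n²) ≤ 0.09.
n² ≥ 1000/(12·0.09) = 925.926 ⇒ n ≥ 30.4290, so the smallest n is 31.

31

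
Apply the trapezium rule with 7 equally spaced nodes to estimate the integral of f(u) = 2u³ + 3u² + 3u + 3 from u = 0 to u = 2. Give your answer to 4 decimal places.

h = (2 − 0)/6 = 0.333333.
Nodes u₀,…,u₆ = 0, 0.333333, 0.666667, 1, 1.333333, 1.666667, 2.
f(u) = 2u³ + 3u² + 3u + 3: f₀=3, f₁=4.407407, f₂=6.925926, f₃=11, f₄=17.074074, f₅=25.592593, f₆=37.
(h/2)·[f₀ + 2f₁ + 2f₂ + 2f₃ + 2f₄ + 2f₅ + f₆] = 0.166667·(170) = 28.3333.

28.3333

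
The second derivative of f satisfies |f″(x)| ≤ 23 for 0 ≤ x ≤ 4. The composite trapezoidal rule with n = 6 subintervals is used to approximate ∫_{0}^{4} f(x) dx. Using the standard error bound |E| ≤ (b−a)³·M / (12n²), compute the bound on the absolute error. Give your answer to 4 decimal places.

3.4074

|E| ≤ (4)³·23 / (12·6²) = 1472/432 = 3.4074.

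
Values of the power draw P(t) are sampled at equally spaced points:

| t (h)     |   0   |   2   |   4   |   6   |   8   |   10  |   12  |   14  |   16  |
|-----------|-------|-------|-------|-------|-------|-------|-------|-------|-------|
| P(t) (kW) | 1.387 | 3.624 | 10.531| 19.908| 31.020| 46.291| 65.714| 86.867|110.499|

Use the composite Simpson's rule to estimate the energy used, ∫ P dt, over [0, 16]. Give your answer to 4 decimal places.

635.4507

h = 2, n = 8.
(h/3)·[y₀ + 4y₁ + 2y₂ + 4y₃ + 2y₄ + 4y₅ + 2y₆ + 4y₇ + y₈] = 0.666667·(953.176) = 635.4507.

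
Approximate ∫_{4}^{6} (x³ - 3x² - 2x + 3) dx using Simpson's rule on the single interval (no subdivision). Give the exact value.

S = (b−a)/6 · [f(4) + 4f(5) + f(6)] = 0.333333·[11 + 4·43 + 99] = 94.

94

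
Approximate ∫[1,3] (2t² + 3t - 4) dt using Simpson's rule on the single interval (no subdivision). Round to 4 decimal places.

S = (b−a)/6 · [f(1) + 4f(2) + f(3)] = 0.333333·[1 + 4·10 + 23] = 21.3333.

21.3333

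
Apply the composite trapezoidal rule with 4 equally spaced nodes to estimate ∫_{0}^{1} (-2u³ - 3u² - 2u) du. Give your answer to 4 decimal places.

h = (1 − 0)/3 = 0.333333.
Nodes u₀,…,u₃ = 0, 0.333333, 0.666667, 1.
f(u) = -2u³ - 3u² - 2u: f₀=0, f₁=-1.074074, f₂=-3.259259, f₃=-7.
(h/2)·[f₀ + 2f₁ + 2f₂ + f₃] = 0.166667·(-15.666667) = -2.6111.

-2.6111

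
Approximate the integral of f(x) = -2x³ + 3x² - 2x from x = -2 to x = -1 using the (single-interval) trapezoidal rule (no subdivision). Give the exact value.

T = (b−a)/2 · [f(-2) + f(-1)] = 0.5·[32 + 7] = 19.5.

19.5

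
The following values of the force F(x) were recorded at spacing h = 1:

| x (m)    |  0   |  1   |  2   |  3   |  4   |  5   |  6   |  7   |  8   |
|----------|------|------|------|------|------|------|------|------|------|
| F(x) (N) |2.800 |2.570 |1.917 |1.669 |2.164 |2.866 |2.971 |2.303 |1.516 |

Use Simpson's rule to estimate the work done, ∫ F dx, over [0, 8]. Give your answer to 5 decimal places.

18.68400

h = 1, n = 8.
(h/3)·[y₀ + 4y₁ + 2y₂ + 4y₃ + 2y₄ + 4y₅ + 2y₆ + 4y₇ + y₈] = 0.333333·(56.052) = 18.68400.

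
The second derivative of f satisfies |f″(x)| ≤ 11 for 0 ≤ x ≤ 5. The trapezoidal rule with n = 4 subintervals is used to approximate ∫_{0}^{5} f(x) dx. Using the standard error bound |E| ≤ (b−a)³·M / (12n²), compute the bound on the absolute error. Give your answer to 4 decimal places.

7.1615

|E| ≤ (5)³·11 / (12·4²) = 1375/192 = 7.1615.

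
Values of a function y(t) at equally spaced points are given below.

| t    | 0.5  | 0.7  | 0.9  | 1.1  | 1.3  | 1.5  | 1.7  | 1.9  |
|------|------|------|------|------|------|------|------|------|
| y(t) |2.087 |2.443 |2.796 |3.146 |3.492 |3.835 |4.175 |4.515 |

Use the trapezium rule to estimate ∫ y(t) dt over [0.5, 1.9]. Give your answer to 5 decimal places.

4.63760

h = 0.2, n = 7.
(h/2)·[y₀ + 2y₁ + 2y₂ + 2y₃ + 2y₄ + 2y₅ + 2y₆ + y₇] = 0.1·(46.376) = 4.63760.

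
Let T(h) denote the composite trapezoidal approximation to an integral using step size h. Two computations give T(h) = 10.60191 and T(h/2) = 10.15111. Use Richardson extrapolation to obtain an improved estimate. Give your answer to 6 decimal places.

10.000843

R = (4·T(h/2) − T(h)) / 3 = (4·10.15111 − 10.60191)/3 = (30.00253)/3 = 10.000843.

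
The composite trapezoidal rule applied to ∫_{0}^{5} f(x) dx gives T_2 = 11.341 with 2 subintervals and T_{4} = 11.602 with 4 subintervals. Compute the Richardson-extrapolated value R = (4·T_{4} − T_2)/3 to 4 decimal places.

R = (4·T_{4} − T_2) / 3 = (4·11.602 − 11.341)/3 = (35.067)/3 = 11.6890.

11.6890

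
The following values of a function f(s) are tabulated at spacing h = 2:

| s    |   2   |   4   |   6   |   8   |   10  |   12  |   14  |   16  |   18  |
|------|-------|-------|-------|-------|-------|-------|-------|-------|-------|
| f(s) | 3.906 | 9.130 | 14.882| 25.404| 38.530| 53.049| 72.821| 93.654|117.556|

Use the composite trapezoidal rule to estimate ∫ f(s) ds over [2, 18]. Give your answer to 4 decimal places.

h = 2, n = 8.
(h/2)·[y₀ + 2y₁ + 2y₂ + 2y₃ + 2y₄ + 2y₅ + 2y₆ + 2y₇ + y₈] = 1·(736.402) = 736.4020.

736.4020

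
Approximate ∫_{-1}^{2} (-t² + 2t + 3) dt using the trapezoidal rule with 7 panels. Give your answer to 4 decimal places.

h = (2 − (-1))/7 = 0.428571.
Nodes t₀,…,t₇ = -1, -0.571429, -0.142857, 0.285714, 0.714286, 1.142857, 1.571429, 2.
f(t) = -t² + 2t + 3: f₀=0, f₁=1.530612, f₂=2.693878, f₃=3.489796, f₄=3.918367, f₅=3.979592, f₆=3.673469, f₇=3.
(h/2)·[f₀ + 2f₁ + 2f₂ + 2f₃ + 2f₄ + 2f₅ + 2f₆ + f₇] = 0.214286·(41.571429) = 8.9082.

8.9082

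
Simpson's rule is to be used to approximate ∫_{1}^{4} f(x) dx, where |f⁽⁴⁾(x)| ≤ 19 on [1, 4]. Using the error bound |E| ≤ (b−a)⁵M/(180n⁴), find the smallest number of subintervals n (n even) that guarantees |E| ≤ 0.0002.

Need 4617/(180n⁴) ≤ 0.0002.
n⁴ ≥ 4617/(180·0.0002) = 128250 ⇒ n ≥ 18.9241, so the smallest even n is 20. (n must be even for Simpson's rule.)

20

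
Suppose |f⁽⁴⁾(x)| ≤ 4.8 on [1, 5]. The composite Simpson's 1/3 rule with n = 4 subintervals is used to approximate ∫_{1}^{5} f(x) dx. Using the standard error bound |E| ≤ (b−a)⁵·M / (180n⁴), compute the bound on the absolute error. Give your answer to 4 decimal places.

|E| ≤ (4)⁵·4.8 / (180·4⁴) = 4915.2/46080 = 0.1067.

0.1067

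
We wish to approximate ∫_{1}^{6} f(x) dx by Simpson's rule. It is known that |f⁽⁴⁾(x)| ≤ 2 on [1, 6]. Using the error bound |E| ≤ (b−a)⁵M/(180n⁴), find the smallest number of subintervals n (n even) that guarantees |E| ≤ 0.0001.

Need 6250/(180n⁴) ≤ 0.0001.
n⁴ ≥ 6250/(180·0.0001) = 347222 ⇒ n ≥ 24.2746, so the smallest even n is 26. (n must be even for Simpson's rule.)

26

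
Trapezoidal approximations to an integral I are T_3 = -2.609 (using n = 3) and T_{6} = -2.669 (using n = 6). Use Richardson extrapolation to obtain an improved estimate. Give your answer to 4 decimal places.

R = (4·T_{6} − T_3) / 3 = (4·(-2.669) − (-2.609))/3 = (-8.067)/3 = -2.6890.

-2.6890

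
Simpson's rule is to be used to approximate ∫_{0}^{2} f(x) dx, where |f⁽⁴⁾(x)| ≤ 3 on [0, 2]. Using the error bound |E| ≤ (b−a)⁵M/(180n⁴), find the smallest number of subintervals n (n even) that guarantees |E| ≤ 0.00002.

Need 96/(180n⁴) ≤ 0.00002.
n⁴ ≥ 96/(180·0.00002) = 26666.7 ⇒ n ≥ 12.7789, so the smallest even n is 14. (n must be even for Simpson's rule.)

14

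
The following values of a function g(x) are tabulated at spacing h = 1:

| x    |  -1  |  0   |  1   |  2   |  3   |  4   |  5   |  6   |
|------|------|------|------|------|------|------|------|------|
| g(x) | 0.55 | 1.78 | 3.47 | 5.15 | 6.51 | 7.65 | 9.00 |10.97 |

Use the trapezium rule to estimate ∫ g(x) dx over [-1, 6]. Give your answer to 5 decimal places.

39.32000

h = 1, n = 7.
(h/2)·[y₀ + 2y₁ + 2y₂ + 2y₃ + 2y₄ + 2y₅ + 2y₆ + y₇] = 0.5·(78.64) = 39.32000.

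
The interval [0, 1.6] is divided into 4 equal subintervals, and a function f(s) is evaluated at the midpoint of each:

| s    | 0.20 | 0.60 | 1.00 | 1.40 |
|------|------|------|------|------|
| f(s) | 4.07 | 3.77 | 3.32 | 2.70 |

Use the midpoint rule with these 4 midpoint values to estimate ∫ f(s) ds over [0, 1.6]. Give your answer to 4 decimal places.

5.5440

h = 0.4, n = 4.
h·[y(m₁) + y(m₂) + y(m₃) + y(m₄)] = 0.4·(13.86) = 5.5440.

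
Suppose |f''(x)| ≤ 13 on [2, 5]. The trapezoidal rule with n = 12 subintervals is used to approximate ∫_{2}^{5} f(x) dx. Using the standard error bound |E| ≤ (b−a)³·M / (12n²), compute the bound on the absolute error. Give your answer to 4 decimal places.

|E| ≤ (3)³·13 / (12·12²) = 351/1728 = 0.2031.

0.2031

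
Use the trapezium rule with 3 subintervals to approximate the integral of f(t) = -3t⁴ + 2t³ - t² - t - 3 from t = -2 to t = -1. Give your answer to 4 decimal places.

h = (-1 − (-2))/3 = 0.333333.
Nodes t₀,…,t₃ = -2, -1.666667, -1.333333, -1.
f(t) = -3t⁴ + 2t³ - t² - t - 3: f₀=-69, f₁=-36.518519, f₂=-17.666667, f₃=-8.
(h/2)·[f₀ + 2f₁ + 2f₂ + f₃] = 0.166667·(-185.370370) = -30.8951.

-30.8951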